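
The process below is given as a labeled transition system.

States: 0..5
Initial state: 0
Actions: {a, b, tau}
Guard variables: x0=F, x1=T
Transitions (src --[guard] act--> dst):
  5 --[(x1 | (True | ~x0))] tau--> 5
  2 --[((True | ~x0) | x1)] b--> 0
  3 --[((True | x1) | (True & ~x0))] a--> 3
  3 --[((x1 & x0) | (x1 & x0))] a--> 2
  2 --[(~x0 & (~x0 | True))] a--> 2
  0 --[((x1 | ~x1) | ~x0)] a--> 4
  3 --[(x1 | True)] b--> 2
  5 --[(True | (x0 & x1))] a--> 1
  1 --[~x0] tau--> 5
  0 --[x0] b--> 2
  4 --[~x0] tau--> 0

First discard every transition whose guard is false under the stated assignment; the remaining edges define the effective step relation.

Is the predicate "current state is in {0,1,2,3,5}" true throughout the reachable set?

Answer: INVARIANT VIOLATED at state 4

Trace:
Allowed set {0,1,2,3,5}
Reachable = {0,4}
  0: ✓
  4: VIOLATES
reach 4 via a — violates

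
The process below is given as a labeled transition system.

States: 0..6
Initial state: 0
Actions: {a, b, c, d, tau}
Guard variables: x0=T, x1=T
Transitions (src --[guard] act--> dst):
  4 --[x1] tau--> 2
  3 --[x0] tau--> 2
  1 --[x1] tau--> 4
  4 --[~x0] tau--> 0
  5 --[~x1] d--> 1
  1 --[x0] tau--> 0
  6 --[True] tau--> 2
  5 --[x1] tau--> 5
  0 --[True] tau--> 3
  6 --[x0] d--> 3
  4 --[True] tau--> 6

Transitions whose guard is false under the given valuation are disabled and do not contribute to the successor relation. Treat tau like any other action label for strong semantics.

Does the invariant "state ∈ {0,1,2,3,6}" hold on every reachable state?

Inv-set: {0,1,2,3,6}
Reach set: {0,2,3}
  0: safe
  2: safe
  3: safe

Answer: INVARIANT HOLDS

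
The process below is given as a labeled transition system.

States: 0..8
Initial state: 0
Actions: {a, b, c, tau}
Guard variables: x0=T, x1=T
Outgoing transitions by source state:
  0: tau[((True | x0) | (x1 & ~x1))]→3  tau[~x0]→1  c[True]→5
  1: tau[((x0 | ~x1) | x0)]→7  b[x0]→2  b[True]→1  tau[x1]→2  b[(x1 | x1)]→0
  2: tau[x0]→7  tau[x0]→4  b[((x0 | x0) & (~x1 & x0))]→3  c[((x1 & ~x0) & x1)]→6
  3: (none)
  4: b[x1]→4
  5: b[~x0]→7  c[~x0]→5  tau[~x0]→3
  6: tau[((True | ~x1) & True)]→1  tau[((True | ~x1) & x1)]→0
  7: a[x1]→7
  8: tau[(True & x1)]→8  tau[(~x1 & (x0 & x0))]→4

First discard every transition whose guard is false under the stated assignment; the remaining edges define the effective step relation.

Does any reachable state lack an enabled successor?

Answer: DEADLOCK at state 3

Analysis:
R = {0,3,5}
  0: c→5  tau→3  [2 exit(s)]
  3: ∅  [no exit]
  5: ∅  [no exit]
trace reaching 3: tau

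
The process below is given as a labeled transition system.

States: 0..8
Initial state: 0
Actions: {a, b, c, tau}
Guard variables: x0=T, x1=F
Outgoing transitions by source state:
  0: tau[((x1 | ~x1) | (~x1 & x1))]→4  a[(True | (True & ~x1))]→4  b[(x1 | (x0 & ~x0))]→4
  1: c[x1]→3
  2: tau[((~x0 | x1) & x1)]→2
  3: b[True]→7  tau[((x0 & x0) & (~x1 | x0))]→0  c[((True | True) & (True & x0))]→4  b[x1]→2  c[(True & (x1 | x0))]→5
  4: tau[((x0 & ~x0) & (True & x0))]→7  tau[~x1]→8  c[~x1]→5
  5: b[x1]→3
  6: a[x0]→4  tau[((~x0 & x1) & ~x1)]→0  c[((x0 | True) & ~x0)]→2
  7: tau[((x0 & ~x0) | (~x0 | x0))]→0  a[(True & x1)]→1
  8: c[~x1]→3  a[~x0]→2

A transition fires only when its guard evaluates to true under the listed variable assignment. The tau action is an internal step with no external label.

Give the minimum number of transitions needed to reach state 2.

Answer: UNREACHABLE

Analysis:
Layered search for 2:
  L0 = {0}
  L1 = {4}
  L2 = {5,8}
  L3 = {3}
  L4 = {7}
2 never appears.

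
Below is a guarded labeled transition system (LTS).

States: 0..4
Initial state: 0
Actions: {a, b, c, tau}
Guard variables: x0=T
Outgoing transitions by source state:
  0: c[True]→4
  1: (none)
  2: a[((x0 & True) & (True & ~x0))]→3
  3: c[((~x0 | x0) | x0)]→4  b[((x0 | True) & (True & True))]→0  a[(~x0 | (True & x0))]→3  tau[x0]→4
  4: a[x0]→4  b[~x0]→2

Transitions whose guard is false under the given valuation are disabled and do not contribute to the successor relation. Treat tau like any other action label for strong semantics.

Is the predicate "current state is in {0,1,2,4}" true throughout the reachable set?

Answer: INVARIANT HOLDS

Working:
Allowed set {0,1,2,4}
R = {0,4}
  0: safe
  4: safe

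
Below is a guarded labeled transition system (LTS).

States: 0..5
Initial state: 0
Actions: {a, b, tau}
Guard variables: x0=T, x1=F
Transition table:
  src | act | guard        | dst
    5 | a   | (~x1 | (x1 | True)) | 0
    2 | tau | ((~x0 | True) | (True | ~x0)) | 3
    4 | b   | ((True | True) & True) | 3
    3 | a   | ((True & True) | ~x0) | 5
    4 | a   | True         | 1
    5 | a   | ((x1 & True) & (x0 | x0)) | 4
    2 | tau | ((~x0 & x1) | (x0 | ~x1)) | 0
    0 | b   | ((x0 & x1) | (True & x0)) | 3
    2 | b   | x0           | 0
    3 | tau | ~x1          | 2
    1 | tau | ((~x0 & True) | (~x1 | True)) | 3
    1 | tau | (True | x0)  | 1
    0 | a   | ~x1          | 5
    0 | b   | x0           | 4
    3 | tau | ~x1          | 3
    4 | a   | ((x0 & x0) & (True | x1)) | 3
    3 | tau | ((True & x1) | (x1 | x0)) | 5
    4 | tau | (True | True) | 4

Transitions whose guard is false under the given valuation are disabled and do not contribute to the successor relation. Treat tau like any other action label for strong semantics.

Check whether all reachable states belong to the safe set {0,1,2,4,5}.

Safe = {0,1,2,4,5}
Reachable = {0,1,2,3,4,5}
  0: ✓
  1: ✓
  2: ✓
  3: outside
  4: ✓
  5: ✓
reach 3 via b — violates

Answer: INVARIANT VIOLATED at state 3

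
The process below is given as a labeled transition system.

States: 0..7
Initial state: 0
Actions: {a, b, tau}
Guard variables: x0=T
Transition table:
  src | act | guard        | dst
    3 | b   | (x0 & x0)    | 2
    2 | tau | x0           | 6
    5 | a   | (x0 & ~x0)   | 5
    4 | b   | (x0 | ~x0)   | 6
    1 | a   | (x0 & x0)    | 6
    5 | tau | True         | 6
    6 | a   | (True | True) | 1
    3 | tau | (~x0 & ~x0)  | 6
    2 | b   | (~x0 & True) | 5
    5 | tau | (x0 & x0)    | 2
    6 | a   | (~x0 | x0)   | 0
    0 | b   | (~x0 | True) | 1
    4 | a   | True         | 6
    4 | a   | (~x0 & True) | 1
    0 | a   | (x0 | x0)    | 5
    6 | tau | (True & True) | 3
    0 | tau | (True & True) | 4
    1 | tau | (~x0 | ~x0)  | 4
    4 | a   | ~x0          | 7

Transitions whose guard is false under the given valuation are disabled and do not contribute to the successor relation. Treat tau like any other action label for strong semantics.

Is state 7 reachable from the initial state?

Answer: UNREACHABLE

Working:
13 transition(s) survive guard evaluation.
depth 0: {0}
depth 1: {1,4,5}  cumulative {0,1,4,5}
depth 2: {2,6}  cumulative {0,1,2,4,5,6}
depth 3: {3}  cumulative {0,1,2,3,4,5,6}
R = {0,1,2,3,4,5,6}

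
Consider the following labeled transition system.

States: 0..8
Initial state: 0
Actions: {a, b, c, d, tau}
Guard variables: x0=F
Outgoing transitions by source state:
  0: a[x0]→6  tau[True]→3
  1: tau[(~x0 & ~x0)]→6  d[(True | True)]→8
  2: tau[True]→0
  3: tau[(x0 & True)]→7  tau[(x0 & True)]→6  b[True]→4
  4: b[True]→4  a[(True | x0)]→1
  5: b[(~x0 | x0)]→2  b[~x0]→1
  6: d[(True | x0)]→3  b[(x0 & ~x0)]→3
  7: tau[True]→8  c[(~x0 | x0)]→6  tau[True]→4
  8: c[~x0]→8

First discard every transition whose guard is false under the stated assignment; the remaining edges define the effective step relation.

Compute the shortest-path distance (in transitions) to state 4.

Answer: 2

Analysis:
BFS to 4:
  Layer 0: {0}
  Layer 1: {3}
  Layer 2: {4}
4 enters at depth 2; path tau·b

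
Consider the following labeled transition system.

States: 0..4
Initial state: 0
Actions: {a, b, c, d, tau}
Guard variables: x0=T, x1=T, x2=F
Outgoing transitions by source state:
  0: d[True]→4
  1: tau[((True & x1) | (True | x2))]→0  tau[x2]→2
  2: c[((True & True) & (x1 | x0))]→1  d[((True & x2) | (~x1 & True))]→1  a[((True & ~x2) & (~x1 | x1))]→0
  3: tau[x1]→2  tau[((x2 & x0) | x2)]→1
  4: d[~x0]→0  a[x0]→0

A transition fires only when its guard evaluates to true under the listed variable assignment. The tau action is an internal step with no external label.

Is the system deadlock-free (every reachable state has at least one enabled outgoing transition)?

R = {0,4}
  0: d→4  [1 exit(s)]
  4: a→0  [1 exit(s)]

Answer: DEADLOCK-FREE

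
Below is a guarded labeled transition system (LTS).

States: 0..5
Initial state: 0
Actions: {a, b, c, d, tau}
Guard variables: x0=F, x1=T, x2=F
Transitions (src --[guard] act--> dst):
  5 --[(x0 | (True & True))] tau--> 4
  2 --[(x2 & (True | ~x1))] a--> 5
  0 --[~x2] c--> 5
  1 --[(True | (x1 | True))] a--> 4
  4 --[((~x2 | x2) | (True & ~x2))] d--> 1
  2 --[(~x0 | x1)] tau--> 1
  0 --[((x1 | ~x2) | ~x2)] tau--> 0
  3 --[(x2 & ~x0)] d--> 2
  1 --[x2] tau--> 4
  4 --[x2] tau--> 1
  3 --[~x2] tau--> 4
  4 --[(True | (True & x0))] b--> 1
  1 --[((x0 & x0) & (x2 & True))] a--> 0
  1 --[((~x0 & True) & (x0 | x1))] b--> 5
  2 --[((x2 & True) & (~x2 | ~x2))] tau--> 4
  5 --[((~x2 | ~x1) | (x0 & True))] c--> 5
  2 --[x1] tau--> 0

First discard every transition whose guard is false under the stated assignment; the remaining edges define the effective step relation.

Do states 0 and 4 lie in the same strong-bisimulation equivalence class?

Answer: NOT BISIMILAR

Working:
Bisimulation quotient by refinement:
  P[0] = {{0,1,2,3,4,5}}
  P[1] = {{0,5},{1},{2,3},{4}}
  P[2] = {{0},{1},{2},{3},{4},{5}}
Fixed point at round 3; 6 class(es).
[0]={0}  [4]={4}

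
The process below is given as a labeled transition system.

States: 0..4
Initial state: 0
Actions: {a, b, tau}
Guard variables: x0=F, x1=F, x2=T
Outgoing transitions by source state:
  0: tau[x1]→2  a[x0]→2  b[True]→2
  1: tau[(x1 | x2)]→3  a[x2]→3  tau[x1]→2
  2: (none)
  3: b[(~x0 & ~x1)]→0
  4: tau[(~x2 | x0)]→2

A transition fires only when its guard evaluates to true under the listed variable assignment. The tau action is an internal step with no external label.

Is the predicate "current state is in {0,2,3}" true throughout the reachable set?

Answer: INVARIANT HOLDS

Working:
Allowed set {0,2,3}
Reachable = {0,2}
  0: ✓
  2: ✓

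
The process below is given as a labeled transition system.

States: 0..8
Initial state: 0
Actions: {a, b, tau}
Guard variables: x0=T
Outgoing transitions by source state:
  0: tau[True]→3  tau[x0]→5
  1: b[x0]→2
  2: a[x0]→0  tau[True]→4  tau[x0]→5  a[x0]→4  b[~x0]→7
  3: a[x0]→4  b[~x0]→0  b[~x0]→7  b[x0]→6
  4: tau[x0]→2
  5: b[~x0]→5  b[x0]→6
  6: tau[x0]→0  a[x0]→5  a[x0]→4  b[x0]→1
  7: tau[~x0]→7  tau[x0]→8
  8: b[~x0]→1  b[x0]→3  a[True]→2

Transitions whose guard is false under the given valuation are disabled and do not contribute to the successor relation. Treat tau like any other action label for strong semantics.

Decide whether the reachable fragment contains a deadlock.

R = {0,1,2,3,4,5,6}
  0: tau→3  tau→5  [2 out]
  1: b→2  [1 out]
  2: a→0  a→4  tau→4  tau→5  [4 out]
  3: a→4  b→6  [2 out]
  4: tau→2  [1 out]
  5: b→6  [1 out]
  6: a→4  a→5  b→1  tau→0  [4 out]

Answer: DEADLOCK-FREE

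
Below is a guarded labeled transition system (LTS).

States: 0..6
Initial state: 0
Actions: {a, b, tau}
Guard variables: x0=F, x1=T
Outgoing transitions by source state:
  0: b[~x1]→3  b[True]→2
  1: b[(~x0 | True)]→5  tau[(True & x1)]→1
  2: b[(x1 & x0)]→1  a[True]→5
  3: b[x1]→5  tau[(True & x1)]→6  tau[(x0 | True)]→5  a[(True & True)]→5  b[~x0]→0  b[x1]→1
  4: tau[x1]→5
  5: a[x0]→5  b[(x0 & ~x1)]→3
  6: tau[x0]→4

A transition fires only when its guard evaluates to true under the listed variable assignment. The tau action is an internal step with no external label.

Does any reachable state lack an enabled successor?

Reach set: {0,2,5}
  0: b→2  [deg 1]
  2: a→5  [deg 1]
  5: ∅  [deadlock]
trace reaching 5: b·a

Answer: DEADLOCK at state 5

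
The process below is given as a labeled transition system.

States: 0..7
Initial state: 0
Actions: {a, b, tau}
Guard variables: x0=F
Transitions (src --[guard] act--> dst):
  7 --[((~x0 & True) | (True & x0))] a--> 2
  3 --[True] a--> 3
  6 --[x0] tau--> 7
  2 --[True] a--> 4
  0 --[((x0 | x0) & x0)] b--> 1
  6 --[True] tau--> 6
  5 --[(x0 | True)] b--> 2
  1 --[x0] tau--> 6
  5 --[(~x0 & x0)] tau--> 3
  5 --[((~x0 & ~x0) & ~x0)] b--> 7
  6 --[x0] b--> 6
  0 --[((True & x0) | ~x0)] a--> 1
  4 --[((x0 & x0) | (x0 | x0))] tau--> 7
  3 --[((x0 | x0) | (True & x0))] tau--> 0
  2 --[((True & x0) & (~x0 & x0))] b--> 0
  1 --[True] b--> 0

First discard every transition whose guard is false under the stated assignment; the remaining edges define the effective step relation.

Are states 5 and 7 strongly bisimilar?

Answer: NOT BISIMILAR

Analysis:
Bisimulation quotient by refinement:
  π0 = {{0,1,2,3,4,5,6,7}}
  π1 = {{0,2,3,7},{1,5},{4},{6}}
  π2 = {{0},{1,5},{2},{3,7},{4},{6}}
  π3 = {{0},{1},{2},{3},{4},{5},{6},{7}}
Fixed point at round 4; 8 class(es).
5∈{5}, 7∈{7}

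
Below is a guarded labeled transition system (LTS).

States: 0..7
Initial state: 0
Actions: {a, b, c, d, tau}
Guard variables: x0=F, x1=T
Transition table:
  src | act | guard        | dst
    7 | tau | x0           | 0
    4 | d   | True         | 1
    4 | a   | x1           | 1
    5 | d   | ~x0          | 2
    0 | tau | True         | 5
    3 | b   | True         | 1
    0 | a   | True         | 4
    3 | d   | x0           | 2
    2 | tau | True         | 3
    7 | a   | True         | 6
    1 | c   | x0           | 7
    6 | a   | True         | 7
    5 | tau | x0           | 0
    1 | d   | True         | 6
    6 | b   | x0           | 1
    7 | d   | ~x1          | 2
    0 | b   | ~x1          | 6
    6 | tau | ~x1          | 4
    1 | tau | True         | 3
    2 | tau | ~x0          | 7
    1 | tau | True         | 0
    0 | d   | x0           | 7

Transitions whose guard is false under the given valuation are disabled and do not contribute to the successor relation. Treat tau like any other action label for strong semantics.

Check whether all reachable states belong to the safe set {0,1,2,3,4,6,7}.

Answer: INVARIANT VIOLATED at state 5

Working:
Allowed set {0,1,2,3,4,6,7}
R = {0,1,2,3,4,5,6,7}
  0: ✓
  1: ✓
  2: ✓
  3: ✓
  4: ✓
  5: outside
  6: ✓
  7: ✓
reach 5 via tau — violates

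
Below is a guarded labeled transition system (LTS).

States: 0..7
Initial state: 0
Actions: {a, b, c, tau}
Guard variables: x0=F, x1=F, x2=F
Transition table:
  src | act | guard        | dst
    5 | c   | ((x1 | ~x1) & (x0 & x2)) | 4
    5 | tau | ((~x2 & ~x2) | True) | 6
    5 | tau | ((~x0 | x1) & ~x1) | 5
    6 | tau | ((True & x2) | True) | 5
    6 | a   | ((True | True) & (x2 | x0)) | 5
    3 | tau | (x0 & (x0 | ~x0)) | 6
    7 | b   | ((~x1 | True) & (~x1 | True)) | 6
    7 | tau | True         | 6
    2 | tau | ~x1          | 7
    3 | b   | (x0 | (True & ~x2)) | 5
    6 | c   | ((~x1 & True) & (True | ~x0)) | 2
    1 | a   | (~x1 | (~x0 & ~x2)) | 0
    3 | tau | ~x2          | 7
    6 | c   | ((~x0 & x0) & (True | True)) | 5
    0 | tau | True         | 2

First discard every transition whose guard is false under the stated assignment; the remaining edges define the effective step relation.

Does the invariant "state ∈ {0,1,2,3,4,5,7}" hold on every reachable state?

Answer: INVARIANT VIOLATED at state 6

Trace:
Safe = {0,1,2,3,4,5,7}
R = {0,2,5,6,7}
  0: ✓
  2: ✓
  5: ✓
  6: VIOLATES
  7: ✓
witness against invariant: tau·tau·b → 6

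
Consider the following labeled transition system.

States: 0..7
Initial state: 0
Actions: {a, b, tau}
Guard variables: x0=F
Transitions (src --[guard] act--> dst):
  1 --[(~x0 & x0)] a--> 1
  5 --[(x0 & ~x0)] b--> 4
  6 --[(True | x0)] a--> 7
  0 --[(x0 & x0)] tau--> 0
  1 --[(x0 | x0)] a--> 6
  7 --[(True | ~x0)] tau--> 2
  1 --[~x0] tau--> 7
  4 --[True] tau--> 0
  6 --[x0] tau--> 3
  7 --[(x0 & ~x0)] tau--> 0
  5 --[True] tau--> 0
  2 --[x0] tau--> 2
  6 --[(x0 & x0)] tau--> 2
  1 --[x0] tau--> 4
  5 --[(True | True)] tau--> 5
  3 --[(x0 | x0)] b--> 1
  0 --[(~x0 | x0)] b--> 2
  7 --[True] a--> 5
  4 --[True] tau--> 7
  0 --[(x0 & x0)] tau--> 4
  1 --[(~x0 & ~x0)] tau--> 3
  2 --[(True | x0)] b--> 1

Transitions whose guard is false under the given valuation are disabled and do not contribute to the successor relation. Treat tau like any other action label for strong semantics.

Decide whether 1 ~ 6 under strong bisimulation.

Refine partition for ~:
  π0 = {{0,1,2,3,4,5,6,7}}
  π1 = {{0,2},{1,4,5},{3},{6},{7}}
  π2 = {{0},{1},{2},{3},{4},{5},{6},{7}}
Fixed point at round 3; 8 class(es).
1∈{1}, 6∈{6}

Answer: NOT BISIMILAR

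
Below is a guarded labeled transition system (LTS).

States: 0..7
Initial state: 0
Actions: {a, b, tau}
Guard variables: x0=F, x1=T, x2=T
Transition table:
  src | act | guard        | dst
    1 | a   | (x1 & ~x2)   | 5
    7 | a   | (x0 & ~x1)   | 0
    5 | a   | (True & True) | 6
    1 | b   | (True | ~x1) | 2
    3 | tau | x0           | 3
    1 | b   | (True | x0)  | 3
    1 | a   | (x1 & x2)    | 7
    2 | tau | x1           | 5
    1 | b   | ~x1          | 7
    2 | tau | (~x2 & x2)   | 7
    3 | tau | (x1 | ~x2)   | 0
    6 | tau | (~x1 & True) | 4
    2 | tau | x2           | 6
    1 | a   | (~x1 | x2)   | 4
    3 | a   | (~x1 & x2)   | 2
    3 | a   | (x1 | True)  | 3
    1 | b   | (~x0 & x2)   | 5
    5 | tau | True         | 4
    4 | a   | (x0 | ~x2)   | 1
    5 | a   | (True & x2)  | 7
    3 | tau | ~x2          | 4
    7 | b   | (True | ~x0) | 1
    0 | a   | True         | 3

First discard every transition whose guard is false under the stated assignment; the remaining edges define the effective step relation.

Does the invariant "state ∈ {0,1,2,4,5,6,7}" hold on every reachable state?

Answer: INVARIANT VIOLATED at state 3

Trace:
Inv-set: {0,1,2,4,5,6,7}
Reach set: {0,3}
  0: ok
  3: ✗ unsafe
reach 3 via a — violates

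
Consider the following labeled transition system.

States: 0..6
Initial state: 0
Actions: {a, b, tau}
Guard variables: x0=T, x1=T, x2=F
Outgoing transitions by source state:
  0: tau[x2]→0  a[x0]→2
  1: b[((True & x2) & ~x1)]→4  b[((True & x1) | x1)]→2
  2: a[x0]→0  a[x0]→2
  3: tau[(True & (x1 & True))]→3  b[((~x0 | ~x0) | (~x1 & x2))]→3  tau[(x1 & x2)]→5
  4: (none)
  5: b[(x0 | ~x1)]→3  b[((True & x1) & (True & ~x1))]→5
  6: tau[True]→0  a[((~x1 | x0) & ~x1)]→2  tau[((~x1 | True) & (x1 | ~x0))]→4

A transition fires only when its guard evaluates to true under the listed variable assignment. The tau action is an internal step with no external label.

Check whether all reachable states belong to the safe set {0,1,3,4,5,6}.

Answer: INVARIANT VIOLATED at state 2

Working:
Safe = {0,1,3,4,5,6}
Reachable = {0,2}
  0: ✓
  2: outside
witness against invariant: a → 2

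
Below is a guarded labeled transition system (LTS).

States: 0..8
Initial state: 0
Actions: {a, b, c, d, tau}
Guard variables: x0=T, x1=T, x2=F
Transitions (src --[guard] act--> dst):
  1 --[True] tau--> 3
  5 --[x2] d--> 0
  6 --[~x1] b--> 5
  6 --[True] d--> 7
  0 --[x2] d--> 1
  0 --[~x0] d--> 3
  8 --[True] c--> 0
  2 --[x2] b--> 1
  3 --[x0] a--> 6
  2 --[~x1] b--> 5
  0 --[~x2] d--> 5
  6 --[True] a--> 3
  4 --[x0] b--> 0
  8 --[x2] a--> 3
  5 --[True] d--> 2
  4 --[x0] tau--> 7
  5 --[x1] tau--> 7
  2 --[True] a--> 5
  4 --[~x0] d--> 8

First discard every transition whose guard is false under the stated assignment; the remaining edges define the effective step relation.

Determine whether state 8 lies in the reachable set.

11 transition(s) survive guard evaluation.
depth 0: {0}
depth 1: {5}  now seen {0,5}
depth 2: {2,7}  now seen {0,2,5,7}
R = {0,2,5,7}

Answer: UNREACHABLE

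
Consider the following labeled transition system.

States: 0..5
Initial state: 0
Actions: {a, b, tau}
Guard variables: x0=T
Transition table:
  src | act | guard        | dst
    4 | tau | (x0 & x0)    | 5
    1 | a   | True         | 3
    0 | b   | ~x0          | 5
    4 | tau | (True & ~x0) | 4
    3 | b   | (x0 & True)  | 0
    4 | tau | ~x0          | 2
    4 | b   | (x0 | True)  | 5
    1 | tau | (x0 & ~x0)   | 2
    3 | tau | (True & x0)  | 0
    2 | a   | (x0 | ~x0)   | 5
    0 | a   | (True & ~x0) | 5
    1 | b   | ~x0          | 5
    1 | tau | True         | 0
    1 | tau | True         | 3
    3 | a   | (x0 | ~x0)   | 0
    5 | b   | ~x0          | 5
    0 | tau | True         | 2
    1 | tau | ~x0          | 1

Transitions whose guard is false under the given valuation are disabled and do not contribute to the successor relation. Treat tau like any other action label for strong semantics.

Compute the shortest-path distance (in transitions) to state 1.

Answer: UNREACHABLE

Trace:
Breadth-first toward 1:
  L0 = {0}
  L1 = {2}
  L2 = {5}
1 never appears.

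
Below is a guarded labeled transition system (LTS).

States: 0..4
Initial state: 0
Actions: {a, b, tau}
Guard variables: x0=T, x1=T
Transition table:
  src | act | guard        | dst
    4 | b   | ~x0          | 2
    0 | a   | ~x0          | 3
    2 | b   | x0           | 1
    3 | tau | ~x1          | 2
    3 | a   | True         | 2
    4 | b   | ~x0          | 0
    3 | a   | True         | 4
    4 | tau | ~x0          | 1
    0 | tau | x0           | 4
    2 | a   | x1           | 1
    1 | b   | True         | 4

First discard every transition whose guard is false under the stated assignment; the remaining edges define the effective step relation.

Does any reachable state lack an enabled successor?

Answer: DEADLOCK at state 4

Trace:
R = {0,4}
  0: tau→4  [deg 1]
  4: ∅  [deadlock]
witness 4: tau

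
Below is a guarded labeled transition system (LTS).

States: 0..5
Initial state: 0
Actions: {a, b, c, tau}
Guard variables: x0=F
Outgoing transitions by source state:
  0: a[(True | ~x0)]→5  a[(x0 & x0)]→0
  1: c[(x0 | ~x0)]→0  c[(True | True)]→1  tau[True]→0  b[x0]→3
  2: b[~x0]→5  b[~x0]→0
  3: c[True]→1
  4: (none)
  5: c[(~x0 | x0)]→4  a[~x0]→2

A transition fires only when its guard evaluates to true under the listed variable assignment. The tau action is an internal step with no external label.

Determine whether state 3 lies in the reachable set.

Answer: UNREACHABLE

Analysis:
Guard filter leaves 9 enabled edge(s).
L0 = {0}
L1 = {5}  now seen {0,5}
L2 = {2,4}  now seen {0,2,4,5}
Reachable = {0,2,4,5}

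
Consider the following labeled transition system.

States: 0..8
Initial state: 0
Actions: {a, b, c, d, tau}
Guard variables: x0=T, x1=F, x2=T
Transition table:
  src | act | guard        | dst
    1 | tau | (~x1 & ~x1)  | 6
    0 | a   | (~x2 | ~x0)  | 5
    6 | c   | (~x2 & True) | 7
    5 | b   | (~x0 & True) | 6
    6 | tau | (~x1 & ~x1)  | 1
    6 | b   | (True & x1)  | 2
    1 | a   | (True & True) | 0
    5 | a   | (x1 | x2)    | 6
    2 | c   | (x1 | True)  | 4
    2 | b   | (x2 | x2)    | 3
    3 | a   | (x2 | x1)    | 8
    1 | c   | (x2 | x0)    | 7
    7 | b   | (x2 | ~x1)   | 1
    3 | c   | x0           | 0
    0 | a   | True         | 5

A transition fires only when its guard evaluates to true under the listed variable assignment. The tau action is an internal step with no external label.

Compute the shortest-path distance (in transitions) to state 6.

BFS to 6:
  depth 0: {0}
  depth 1: {5}
  depth 2: {6}
depth(6)=2, e.g. a·a

Answer: 2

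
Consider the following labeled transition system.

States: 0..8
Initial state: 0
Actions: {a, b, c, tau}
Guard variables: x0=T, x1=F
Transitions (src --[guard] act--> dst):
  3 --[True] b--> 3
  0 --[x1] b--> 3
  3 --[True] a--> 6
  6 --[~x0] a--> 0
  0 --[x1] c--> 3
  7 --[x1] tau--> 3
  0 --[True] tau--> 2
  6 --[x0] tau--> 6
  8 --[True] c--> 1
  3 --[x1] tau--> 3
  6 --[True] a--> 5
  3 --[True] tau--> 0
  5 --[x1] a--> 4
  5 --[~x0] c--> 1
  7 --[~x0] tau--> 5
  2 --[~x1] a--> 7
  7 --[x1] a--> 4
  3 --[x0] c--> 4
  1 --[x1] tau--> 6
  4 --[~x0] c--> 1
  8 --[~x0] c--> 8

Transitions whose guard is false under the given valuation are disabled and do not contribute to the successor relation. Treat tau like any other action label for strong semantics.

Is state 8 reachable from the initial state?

Answer: UNREACHABLE

Working:
9 transition(s) survive guard evaluation.
L0 = {0}
L1 = {2}  total {0,2}
L2 = {7}  total {0,2,7}
R = {0,2,7}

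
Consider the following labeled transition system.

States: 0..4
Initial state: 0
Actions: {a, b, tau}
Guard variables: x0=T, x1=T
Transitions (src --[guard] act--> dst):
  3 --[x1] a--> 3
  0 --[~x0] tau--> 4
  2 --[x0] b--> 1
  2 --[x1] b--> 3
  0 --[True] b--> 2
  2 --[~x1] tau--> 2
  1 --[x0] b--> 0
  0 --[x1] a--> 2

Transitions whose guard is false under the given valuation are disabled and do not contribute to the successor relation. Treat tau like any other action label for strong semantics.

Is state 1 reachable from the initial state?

Answer: REACHABLE

Trace:
After dropping false guards: 6 live edges.
L0 = {0}
L1 = {2}  total {0,2}
L2 = {1,3}  total {0,1,2,3}
Reach set: {0,1,2,3}
Path to 1: b·b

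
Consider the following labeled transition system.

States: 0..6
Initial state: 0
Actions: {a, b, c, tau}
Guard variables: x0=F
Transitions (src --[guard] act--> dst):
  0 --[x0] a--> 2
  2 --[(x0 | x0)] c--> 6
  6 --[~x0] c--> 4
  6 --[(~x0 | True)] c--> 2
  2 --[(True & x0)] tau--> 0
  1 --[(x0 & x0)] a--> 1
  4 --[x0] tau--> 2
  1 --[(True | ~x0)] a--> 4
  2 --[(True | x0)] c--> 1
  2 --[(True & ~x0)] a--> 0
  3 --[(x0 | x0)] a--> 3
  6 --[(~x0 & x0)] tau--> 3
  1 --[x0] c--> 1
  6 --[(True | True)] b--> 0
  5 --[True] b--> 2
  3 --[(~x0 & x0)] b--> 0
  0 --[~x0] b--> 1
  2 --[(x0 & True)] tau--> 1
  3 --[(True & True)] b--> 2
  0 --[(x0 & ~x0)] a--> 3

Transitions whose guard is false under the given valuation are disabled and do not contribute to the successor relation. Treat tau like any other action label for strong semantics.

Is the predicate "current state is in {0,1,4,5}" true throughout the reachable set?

Safe = {0,1,4,5}
R = {0,1,4}
  0: ok
  1: ok
  4: ok

Answer: INVARIANT HOLDS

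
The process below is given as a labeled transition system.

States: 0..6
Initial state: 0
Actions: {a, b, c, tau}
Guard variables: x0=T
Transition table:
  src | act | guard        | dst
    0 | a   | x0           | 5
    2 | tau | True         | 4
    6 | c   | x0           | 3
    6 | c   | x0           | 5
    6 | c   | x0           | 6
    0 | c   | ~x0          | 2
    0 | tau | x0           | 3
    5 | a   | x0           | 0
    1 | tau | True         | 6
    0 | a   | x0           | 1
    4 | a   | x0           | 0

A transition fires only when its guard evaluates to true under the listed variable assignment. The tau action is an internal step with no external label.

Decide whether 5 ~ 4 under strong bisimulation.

Compute ~ classes (split until stable):
  π0 = {{0,1,2,3,4,5,6}}
  π1 = {{0},{1,2},{3},{4,5},{6}}
  π2 = {{0},{1},{2},{3},{4,5},{6}}
6 equivalence class(es) (converged in 3)
class of 5: {4,5}; class of 4: {4,5}

Answer: BISIMILAR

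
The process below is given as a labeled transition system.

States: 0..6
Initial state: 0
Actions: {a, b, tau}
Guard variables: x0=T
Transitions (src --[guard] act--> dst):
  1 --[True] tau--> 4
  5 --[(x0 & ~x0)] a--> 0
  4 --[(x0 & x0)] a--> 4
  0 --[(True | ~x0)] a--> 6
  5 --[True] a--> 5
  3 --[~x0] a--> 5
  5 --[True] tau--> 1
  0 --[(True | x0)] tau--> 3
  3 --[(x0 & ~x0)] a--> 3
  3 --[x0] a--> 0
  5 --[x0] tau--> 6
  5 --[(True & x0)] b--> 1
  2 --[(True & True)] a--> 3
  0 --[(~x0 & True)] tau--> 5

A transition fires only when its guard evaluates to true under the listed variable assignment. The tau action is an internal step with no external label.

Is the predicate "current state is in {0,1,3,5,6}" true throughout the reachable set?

Allowed set {0,1,3,5,6}
R = {0,3,6}
  0: safe
  3: safe
  6: safe

Answer: INVARIANT HOLDS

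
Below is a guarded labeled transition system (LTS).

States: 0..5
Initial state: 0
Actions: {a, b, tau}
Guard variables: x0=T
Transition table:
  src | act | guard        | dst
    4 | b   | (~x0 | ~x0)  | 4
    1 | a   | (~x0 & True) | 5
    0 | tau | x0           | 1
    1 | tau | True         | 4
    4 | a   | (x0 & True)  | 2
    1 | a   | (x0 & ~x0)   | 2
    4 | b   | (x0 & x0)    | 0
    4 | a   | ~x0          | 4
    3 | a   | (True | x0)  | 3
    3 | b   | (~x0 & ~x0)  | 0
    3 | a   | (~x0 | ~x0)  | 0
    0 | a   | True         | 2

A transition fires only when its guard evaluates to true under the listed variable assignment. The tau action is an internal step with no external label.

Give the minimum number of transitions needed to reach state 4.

Layered search for 4:
  Layer 0: {0}
  Layer 1: {1,2}
  Layer 2: {4}
first hit 4 at d=2 via tau·tau

Answer: 2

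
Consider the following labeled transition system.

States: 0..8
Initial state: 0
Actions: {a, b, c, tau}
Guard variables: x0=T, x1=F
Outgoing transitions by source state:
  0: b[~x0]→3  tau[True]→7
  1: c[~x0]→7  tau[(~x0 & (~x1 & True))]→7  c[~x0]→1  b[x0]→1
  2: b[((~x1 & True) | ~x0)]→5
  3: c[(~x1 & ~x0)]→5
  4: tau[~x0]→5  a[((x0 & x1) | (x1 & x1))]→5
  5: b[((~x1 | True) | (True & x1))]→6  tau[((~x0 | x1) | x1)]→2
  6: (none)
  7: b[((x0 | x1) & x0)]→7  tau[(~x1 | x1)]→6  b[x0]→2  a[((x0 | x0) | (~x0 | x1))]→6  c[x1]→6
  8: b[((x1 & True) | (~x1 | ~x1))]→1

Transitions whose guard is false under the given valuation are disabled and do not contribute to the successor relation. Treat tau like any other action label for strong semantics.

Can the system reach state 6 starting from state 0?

After dropping false guards: 9 live edges.
Layer 0: {0}
Layer 1: {7}  total {0,7}
Layer 2: {2,6}  total {0,2,6,7}
Layer 3: {5}  total {0,2,5,6,7}
Reach set: {0,2,5,6,7}
trace reaching 6: tau·tau

Answer: REACHABLE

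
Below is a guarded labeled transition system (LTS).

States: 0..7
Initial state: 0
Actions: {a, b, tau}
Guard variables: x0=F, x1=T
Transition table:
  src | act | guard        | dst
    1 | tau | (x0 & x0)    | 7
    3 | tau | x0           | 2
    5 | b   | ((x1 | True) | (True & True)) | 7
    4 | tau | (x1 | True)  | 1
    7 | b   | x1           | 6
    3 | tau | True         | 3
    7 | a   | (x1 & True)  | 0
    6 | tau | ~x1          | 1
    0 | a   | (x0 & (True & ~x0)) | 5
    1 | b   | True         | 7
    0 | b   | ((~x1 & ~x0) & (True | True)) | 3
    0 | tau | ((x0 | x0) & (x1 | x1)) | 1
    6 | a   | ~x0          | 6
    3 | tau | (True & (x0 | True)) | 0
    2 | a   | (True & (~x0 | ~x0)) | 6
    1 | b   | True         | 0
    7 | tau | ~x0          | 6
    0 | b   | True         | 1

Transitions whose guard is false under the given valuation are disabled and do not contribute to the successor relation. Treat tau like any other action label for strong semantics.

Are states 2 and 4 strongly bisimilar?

Answer: NOT BISIMILAR

Analysis:
Refine partition for ~:
  P[0] = {{0,1,2,3,4,5,6,7}}
  P[1] = {{0,1,5},{2,6},{3,4},{7}}
  P[2] = {{0},{1},{2,6},{3},{4},{5},{7}}
stable after 3 split(s): 7 block(s)
class of 2: {2,6}; class of 4: {4}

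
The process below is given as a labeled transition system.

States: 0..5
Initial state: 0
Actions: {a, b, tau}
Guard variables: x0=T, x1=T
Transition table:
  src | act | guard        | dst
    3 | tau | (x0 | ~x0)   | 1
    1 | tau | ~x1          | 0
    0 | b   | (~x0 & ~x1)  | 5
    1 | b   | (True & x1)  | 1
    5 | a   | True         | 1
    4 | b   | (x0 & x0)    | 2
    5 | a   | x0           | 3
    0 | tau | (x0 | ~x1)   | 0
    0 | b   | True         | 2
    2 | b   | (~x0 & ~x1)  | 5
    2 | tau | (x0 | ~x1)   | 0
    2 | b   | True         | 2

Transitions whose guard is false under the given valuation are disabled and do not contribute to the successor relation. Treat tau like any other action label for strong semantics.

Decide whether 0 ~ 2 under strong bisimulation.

Answer: BISIMILAR

Working:
Refine partition for ~:
  P[0] = {{0,1,2,3,4,5}}
  P[1] = {{0,2},{1,4},{3},{5}}
  P[2] = {{0,2},{1},{3},{4},{5}}
5 equivalence class(es) (converged in 3)
[0]={0,2}  [2]={0,2}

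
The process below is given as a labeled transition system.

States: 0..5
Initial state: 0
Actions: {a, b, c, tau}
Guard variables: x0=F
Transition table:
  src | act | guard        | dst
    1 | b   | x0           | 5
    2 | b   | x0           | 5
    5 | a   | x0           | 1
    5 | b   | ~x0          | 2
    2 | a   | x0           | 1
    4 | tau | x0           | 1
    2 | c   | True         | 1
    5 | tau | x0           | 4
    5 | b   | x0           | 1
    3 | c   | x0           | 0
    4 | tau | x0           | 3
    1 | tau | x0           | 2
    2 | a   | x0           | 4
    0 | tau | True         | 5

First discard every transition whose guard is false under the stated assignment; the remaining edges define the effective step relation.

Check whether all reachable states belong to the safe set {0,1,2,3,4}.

Inv-set: {0,1,2,3,4}
Reach set: {0,1,2,5}
  0: safe
  1: safe
  2: safe
  5: outside
reach 5 via tau — violates

Answer: INVARIANT VIOLATED at state 5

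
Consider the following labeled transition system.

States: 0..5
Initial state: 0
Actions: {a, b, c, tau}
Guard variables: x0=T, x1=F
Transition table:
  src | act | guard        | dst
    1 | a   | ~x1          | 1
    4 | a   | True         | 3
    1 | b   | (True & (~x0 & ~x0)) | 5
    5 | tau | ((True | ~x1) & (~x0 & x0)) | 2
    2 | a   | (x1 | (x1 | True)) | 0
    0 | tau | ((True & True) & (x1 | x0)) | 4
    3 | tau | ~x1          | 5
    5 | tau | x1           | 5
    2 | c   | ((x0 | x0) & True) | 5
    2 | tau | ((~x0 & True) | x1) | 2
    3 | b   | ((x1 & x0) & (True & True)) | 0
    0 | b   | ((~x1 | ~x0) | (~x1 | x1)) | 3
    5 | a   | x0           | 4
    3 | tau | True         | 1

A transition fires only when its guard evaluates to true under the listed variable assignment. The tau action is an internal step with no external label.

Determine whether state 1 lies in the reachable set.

Guard filter leaves 9 enabled edge(s).
L0 = {0}
L1 = {3,4}  total {0,3,4}
L2 = {1,5}  total {0,1,3,4,5}
Reach set: {0,1,3,4,5}
trace reaching 1: b·tau

Answer: REACHABLE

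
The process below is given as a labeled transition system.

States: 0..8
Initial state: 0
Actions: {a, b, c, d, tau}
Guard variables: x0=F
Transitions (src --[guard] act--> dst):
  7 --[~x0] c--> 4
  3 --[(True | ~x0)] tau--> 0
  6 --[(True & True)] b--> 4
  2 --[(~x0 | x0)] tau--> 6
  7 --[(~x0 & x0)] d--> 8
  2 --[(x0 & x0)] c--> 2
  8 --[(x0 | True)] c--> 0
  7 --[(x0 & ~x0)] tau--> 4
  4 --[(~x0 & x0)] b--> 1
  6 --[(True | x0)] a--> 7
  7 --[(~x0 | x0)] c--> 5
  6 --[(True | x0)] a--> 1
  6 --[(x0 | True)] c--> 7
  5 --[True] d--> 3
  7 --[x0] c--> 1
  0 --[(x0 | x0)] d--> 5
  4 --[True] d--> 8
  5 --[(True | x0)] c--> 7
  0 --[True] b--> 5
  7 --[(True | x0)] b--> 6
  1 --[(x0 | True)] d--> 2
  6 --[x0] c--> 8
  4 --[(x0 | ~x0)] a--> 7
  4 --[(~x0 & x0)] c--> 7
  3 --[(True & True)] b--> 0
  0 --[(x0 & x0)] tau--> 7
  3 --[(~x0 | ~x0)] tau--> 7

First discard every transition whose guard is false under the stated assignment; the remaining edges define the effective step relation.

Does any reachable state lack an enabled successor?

Answer: DEADLOCK-FREE

Trace:
R = {0,1,2,3,4,5,6,7,8}
  0: b→5  [1 out]
  1: d→2  [1 out]
  2: tau→6  [1 out]
  3: b→0  tau→0  tau→7  [3 out]
  4: a→7  d→8  [2 out]
  5: c→7  d→3  [2 out]
  6: a→1  a→7  b→4  c→7  [4 out]
  7: b→6  c→4  c→5  [3 out]
  8: c→0  [1 out]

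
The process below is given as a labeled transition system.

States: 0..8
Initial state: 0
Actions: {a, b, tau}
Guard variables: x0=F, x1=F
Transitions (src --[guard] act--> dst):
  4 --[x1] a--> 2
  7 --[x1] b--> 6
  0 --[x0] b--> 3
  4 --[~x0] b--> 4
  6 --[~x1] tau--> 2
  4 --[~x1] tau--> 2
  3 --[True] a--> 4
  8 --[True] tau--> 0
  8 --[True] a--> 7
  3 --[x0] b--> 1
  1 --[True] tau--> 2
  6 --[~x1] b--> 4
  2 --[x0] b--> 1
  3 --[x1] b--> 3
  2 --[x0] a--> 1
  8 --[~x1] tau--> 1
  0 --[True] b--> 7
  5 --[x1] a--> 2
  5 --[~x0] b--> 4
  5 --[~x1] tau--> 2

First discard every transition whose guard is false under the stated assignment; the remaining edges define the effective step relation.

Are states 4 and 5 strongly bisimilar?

Bisimulation quotient by refinement:
  π0 = {{0,1,2,3,4,5,6,7,8}}
  π1 = {{0},{1},{2,7},{3},{4,5,6},{8}}
6 equivalence class(es) (converged in 2)
[4]={4,5,6}  [5]={4,5,6}

Answer: BISIMILAR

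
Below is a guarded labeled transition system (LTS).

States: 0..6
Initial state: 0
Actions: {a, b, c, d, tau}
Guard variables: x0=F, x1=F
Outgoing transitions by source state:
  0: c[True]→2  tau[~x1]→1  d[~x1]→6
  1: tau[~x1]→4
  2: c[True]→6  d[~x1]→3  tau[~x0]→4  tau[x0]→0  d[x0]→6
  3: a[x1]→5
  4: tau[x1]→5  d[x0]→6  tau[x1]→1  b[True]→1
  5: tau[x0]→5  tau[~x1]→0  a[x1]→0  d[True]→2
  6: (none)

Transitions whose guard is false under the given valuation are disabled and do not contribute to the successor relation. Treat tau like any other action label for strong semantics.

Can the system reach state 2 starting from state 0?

After dropping false guards: 10 live edges.
depth 0: {0}
depth 1: {1,2,6}  cumulative {0,1,2,6}
depth 2: {3,4}  cumulative {0,1,2,3,4,6}
Reach set: {0,1,2,3,4,6}
trace reaching 2: c

Answer: REACHABLE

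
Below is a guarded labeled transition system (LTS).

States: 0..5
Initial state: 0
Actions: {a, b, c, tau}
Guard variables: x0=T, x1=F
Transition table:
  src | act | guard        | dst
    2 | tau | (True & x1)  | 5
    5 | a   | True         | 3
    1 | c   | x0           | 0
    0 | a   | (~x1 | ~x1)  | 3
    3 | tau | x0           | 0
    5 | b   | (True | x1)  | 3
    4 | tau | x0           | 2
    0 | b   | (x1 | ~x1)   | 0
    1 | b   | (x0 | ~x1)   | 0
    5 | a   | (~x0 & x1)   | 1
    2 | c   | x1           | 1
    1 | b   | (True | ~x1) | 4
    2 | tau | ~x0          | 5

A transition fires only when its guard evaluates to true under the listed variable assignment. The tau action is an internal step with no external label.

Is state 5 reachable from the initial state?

Guard filter leaves 9 enabled edge(s).
depth 0: {0}
depth 1: {3}  cumulative {0,3}
R = {0,3}

Answer: UNREACHABLE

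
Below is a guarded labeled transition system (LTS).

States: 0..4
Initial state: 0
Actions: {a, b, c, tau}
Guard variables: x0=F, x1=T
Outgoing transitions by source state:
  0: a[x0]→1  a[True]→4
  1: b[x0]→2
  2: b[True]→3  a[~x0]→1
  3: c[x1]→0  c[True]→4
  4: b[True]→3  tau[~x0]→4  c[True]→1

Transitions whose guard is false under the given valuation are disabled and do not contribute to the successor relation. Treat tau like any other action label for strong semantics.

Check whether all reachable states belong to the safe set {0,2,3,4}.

Inv-set: {0,2,3,4}
Reach set: {0,1,3,4}
  0: ✓
  1: ✗ unsafe
  3: ✓
  4: ✓
witness against invariant: a·c → 1

Answer: INVARIANT VIOLATED at state 1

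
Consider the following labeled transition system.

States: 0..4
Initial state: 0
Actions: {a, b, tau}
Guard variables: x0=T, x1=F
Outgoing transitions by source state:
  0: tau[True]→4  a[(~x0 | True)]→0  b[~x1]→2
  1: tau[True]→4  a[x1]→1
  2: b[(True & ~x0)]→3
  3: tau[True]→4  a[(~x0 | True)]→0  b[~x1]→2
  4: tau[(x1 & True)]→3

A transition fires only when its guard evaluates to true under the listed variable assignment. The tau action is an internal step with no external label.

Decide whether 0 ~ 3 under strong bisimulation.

Answer: BISIMILAR

Analysis:
Bisimulation quotient by refinement:
  π0 = {{0,1,2,3,4}}
  π1 = {{0,3},{1},{2,4}}
Fixed point at round 2; 3 class(es).
class of 0: {0,3}; class of 3: {0,3}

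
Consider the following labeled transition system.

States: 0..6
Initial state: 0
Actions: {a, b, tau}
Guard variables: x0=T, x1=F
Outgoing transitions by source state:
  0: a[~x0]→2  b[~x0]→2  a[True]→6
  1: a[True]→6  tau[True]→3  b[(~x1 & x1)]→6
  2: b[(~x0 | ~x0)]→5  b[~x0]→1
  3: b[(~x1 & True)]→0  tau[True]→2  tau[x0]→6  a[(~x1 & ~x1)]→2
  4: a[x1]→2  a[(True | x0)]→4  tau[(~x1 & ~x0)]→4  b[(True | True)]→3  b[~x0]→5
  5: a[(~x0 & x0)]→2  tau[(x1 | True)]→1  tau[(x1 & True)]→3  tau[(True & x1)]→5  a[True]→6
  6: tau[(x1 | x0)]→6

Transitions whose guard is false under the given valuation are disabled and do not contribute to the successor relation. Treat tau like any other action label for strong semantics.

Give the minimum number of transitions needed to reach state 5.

Answer: UNREACHABLE

Working:
Layered search for 5:
  depth 0: {0}
  depth 1: {6}
5 never appears.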